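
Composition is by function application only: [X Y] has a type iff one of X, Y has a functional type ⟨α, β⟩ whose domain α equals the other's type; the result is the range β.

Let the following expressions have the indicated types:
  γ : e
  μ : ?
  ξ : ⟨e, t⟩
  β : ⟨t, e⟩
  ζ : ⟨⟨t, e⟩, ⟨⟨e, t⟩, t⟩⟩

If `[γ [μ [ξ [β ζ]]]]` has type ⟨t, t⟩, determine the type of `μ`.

At [γ [μ [ξ [β ζ]]]] (required: ⟨t, t⟩): γ is e, which is not a function with range ⟨t, t⟩; hence [μ [ξ [β ζ]]] is the functor — type ⟨e, ⟨t, t⟩⟩.
At [μ [ξ [β ζ]]] (required: ⟨e, ⟨t, t⟩⟩): [ξ [β ζ]] is t, which is not a function with range ⟨e, ⟨t, t⟩⟩; hence μ is the functor — type ⟨t, ⟨e, ⟨t, t⟩⟩⟩.

⟨t, ⟨e, ⟨t, t⟩⟩⟩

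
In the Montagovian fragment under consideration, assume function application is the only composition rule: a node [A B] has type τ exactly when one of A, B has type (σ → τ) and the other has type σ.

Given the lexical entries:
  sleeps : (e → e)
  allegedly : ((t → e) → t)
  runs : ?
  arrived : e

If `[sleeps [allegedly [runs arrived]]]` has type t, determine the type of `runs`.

[sleeps [allegedly [runs arrived]]] is required to be t. sleeps : (e → e) cannot yield t as functor, so [allegedly [runs arrived]] : ((e → e) → t).
[allegedly [runs arrived]] is required to be ((e → e) → t). allegedly : ((t → e) → t) cannot yield ((e → e) → t) as functor, so [runs arrived] : (((t → e) → t) → ((e → e) → t)).
[runs arrived] is required to be (((t → e) → t) → ((e → e) → t)). arrived : e cannot yield (((t → e) → t) → ((e → e) → t)) as functor, so runs : (e → (((t → e) → t) → ((e → e) → t))).

(e → (((t → e) → t) → ((e → e) → t)))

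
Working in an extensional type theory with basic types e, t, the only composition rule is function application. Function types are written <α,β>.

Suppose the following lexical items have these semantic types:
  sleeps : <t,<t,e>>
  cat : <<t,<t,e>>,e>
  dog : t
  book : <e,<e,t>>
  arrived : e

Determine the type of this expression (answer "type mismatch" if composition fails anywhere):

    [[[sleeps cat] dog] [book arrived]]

type mismatch

At [sleeps cat], cat : <<t,<t,e>>,e> takes sleeps : <t,<t,e>>, giving e.
[[sleeps cat] dog]: e and t cannot combine by function application — type clash.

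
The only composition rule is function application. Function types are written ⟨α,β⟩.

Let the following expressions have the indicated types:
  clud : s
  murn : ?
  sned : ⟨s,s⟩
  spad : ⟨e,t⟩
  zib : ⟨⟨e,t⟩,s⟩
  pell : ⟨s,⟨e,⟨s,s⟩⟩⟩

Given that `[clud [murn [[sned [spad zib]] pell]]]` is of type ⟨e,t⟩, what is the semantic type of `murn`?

⟨⟨e,⟨s,s⟩⟩,⟨s,⟨e,t⟩⟩⟩

For [clud [murn [[sned [spad zib]] pell]]] to have type ⟨e,t⟩ with clud of type s, [murn [[sned [spad zib]] pell]] must be the function: [murn [[sned [spad zib]] pell]] : ⟨s,⟨e,t⟩⟩.
For [murn [[sned [spad zib]] pell]] to have type ⟨s,⟨e,t⟩⟩ with [[sned [spad zib]] pell] of type ⟨e,⟨s,s⟩⟩, murn must be the function: murn : ⟨⟨e,⟨s,s⟩⟩,⟨s,⟨e,t⟩⟩⟩.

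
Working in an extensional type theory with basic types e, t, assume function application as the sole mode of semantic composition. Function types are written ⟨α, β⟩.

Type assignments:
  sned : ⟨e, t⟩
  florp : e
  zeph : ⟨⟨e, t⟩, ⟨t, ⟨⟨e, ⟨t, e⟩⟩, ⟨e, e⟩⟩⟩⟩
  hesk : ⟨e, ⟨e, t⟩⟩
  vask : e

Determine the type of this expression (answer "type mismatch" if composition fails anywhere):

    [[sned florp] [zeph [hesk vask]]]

[sned florp] — sned of type ⟨e, t⟩ combines with florp of type e: type t.
[hesk vask] — hesk of type ⟨e, ⟨e, t⟩⟩ combines with vask of type e: type ⟨e, t⟩.
[zeph [hesk vask]] — zeph of type ⟨⟨e, t⟩, ⟨t, ⟨⟨e, ⟨t, e⟩⟩, ⟨e, e⟩⟩⟩⟩ combines with [hesk vask] of type ⟨e, t⟩: type ⟨t, ⟨⟨e, ⟨t, e⟩⟩, ⟨e, e⟩⟩⟩.
[[sned florp] [zeph [hesk vask]]] — [zeph [hesk vask]] of type ⟨t, ⟨⟨e, ⟨t, e⟩⟩, ⟨e, e⟩⟩⟩ combines with [sned florp] of type t: type ⟨⟨e, ⟨t, e⟩⟩, ⟨e, e⟩⟩.

⟨⟨e, ⟨t, e⟩⟩, ⟨e, e⟩⟩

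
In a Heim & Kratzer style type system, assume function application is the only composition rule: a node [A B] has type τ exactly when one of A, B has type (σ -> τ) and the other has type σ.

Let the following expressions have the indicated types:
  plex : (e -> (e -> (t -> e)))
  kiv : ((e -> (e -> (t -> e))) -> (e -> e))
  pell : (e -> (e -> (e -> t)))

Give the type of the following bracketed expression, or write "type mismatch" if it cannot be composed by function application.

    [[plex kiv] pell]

[plex kiv]: functor kiv : ((e -> (e -> (t -> e))) -> (e -> e)), argument plex : (e -> (e -> (t -> e))); result (e -> e).
At [[plex kiv] pell]: neither (e -> e) nor (e -> (e -> (e -> t))) can take the other as argument; the node is ill-typed.

type mismatch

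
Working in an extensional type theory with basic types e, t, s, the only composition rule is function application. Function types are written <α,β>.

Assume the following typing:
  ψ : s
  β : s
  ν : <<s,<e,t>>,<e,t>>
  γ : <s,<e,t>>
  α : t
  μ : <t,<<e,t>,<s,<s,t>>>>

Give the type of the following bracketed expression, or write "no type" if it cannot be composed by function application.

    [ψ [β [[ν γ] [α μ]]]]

[ν γ]: functor ν : <<s,<e,t>>,<e,t>>, argument γ : <s,<e,t>>; result <e,t>.
[α μ]: functor μ : <t,<<e,t>,<s,<s,t>>>>, argument α : t; result <<e,t>,<s,<s,t>>>.
[[ν γ] [α μ]]: functor [α μ] : <<e,t>,<s,<s,t>>>, argument [ν γ] : <e,t>; result <s,<s,t>>.
[β [[ν γ] [α μ]]]: functor [[ν γ] [α μ]] : <s,<s,t>>, argument β : s; result <s,t>.
[ψ [β [[ν γ] [α μ]]]]: functor [β [[ν γ] [α μ]]] : <s,t>, argument ψ : s; result t.

t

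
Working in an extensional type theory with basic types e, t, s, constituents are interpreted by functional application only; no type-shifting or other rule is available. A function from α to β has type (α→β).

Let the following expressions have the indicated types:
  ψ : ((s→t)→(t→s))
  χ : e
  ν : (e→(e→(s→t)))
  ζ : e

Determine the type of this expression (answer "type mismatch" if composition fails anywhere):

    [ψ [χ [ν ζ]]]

(t→s)

[ν ζ]: functor ν : (e→(e→(s→t))), argument ζ : e; result (e→(s→t)).
[χ [ν ζ]]: functor [ν ζ] : (e→(s→t)), argument χ : e; result (s→t).
[ψ [χ [ν ζ]]]: functor ψ : ((s→t)→(t→s)), argument [χ [ν ζ]] : (s→t); result (t→s).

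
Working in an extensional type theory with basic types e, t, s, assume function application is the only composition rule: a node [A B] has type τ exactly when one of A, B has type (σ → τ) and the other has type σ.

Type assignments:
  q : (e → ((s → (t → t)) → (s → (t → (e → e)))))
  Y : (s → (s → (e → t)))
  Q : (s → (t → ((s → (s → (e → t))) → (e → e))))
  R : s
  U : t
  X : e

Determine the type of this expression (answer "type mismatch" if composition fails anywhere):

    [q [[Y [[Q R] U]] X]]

[Q R]: Q is (s → (t → ((s → (s → (e → t))) → (e → e)))), R is s; result (t → ((s → (s → (e → t))) → (e → e))).
[[Q R] U]: [Q R] is (t → ((s → (s → (e → t))) → (e → e))), U is t; result ((s → (s → (e → t))) → (e → e)).
[Y [[Q R] U]]: [[Q R] U] is ((s → (s → (e → t))) → (e → e)), Y is (s → (s → (e → t))); result (e → e).
[[Y [[Q R] U]] X]: [Y [[Q R] U]] is (e → e), X is e; result e.
[q [[Y [[Q R] U]] X]]: q is (e → ((s → (t → t)) → (s → (t → (e → e))))), [[Y [[Q R] U]] X] is e; result ((s → (t → t)) → (s → (t → (e → e)))).

((s → (t → t)) → (s → (t → (e → e))))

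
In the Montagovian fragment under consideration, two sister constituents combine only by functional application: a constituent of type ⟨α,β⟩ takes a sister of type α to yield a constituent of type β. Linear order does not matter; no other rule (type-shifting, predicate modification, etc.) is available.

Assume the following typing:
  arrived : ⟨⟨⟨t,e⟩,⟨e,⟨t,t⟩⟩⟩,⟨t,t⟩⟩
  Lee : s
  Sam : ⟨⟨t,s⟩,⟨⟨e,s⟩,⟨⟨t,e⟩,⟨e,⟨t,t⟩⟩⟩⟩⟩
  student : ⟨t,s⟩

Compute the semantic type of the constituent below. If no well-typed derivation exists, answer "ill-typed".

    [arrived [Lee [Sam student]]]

ill-typed

[Sam student] — Sam of type ⟨⟨t,s⟩,⟨⟨e,s⟩,⟨⟨t,e⟩,⟨e,⟨t,t⟩⟩⟩⟩⟩ combines with student of type ⟨t,s⟩: type ⟨⟨e,s⟩,⟨⟨t,e⟩,⟨e,⟨t,t⟩⟩⟩⟩.
At [Lee [Sam student]]: neither s nor ⟨⟨e,s⟩,⟨⟨t,e⟩,⟨e,⟨t,t⟩⟩⟩⟩ can take the other as argument; the node is ill-typed.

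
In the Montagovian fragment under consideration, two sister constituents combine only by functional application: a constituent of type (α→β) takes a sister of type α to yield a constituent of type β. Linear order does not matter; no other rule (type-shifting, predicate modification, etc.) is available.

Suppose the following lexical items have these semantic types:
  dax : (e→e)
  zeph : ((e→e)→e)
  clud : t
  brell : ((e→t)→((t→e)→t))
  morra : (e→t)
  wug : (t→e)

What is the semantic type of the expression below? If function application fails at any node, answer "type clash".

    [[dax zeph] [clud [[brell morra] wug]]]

[dax zeph]: ((e→e)→e) applied to (e→e) yields e.
[brell morra]: ((e→t)→((t→e)→t)) applied to (e→t) yields ((t→e)→t).
[[brell morra] wug]: ((t→e)→t) applied to (t→e) yields t.
At [clud [[brell morra] wug]]: neither t nor t can take the other as argument; the node is ill-typed.

type clash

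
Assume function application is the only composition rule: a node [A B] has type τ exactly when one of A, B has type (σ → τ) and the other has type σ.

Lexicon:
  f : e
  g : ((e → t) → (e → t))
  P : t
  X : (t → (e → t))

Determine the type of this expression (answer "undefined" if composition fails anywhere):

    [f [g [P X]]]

t

[P X]: (t → (e → t)) applied to t yields (e → t).
[g [P X]]: ((e → t) → (e → t)) applied to (e → t) yields (e → t).
[f [g [P X]]]: (e → t) applied to e yields t.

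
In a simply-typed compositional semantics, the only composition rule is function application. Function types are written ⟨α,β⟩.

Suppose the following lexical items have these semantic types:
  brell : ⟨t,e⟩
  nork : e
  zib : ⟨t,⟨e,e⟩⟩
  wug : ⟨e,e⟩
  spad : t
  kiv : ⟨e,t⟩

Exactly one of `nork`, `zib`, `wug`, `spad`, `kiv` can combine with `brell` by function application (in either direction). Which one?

spad

nork : e — neither side's domain matches the other.
zib : ⟨t,⟨e,e⟩⟩ — neither side's domain matches the other.
wug : ⟨e,e⟩ — neither side's domain matches the other.
spad — combines: brell : ⟨t,e⟩ takes spad : t as argument, giving e.
kiv : ⟨e,t⟩ — neither side's domain matches the other.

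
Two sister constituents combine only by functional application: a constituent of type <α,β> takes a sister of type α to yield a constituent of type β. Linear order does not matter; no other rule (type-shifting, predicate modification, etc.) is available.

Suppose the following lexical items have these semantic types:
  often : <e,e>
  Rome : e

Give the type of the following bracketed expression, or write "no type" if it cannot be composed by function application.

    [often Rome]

e

[often Rome]: often is <e,e>, Rome is e; result e.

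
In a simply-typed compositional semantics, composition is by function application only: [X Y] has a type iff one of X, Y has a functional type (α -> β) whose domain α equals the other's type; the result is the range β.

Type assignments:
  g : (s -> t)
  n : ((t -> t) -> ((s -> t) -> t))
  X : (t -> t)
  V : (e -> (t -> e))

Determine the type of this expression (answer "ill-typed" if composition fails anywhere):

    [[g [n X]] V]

[n X] — n of type ((t -> t) -> ((s -> t) -> t)) combines with X of type (t -> t): type ((s -> t) -> t).
[g [n X]] — [n X] of type ((s -> t) -> t) combines with g of type (s -> t): type t.
At [[g [n X]] V]: neither t nor (e -> (t -> e)) can take the other as argument; the node is ill-typed.

ill-typed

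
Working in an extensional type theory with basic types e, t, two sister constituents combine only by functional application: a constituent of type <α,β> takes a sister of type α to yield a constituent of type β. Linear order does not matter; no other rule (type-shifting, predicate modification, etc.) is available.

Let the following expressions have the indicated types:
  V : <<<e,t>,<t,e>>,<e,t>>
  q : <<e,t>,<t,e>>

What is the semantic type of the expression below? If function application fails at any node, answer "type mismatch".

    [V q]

[V q]: V is <<<e,t>,<t,e>>,<e,t>>, q is <<e,t>,<t,e>>; result <e,t>.

<e,t>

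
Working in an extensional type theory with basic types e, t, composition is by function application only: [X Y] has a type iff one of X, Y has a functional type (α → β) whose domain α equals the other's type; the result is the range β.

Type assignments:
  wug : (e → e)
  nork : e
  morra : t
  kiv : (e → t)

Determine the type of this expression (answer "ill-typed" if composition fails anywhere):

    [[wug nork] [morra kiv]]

ill-typed

At [wug nork], wug : (e → e) takes nork : e, giving e.
[morra kiv]: t with (e → t) — neither is a function whose domain matches the other; composition fails here.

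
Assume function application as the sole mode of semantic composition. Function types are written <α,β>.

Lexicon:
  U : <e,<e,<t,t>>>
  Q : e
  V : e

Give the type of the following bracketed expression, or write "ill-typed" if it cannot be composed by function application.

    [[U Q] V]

<t,t>

[U Q] — U of type <e,<e,<t,t>>> combines with Q of type e: type <e,<t,t>>.
[[U Q] V] — [U Q] of type <e,<t,t>> combines with V of type e: type <t,t>.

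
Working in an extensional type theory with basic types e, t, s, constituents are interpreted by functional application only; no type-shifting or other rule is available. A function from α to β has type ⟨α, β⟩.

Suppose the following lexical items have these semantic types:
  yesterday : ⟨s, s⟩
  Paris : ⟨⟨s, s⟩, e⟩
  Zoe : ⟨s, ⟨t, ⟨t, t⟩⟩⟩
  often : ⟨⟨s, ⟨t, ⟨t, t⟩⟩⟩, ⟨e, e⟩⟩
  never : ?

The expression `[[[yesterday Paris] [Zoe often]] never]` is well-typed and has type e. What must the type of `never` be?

⟨e, e⟩

At [[[yesterday Paris] [Zoe often]] never] (required: e): [[yesterday Paris] [Zoe often]] is e, which is not a function with range e; hence never is the functor — type ⟨e, e⟩.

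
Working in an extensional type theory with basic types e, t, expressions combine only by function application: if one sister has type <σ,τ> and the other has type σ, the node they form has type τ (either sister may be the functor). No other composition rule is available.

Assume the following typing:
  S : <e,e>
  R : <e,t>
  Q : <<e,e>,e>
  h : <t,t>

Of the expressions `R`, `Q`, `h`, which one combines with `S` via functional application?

Q

R : <e,t> — no; S wants e, and R wants e.
Q — combines: Q : <<e,e>,e> takes S : <e,e> as argument, giving e.
h : <t,t> — no; S wants e, and h wants t.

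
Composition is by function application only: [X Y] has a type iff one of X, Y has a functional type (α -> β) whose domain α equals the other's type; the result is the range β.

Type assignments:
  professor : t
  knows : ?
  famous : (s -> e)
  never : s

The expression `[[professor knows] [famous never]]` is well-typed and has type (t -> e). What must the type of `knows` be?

(t -> (e -> (t -> e)))

[[professor knows] [famous never]] must have type (t -> e). The sister [famous never] has type e; that is not a function onto (t -> e), so [professor knows] must be the functor, of type (e -> (t -> e)).
[professor knows] must have type (e -> (t -> e)). The sister professor has type t; that is not a function onto (e -> (t -> e)), so knows must be the functor, of type (t -> (e -> (t -> e))).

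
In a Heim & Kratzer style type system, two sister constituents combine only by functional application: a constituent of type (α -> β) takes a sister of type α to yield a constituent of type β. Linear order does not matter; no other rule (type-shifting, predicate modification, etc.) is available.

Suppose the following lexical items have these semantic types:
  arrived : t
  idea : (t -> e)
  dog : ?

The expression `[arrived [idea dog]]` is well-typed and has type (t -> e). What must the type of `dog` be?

At [arrived [idea dog]] (required: (t -> e)): arrived is t, which is not a function with range (t -> e); hence [idea dog] is the functor — type (t -> (t -> e)).
At [idea dog] (required: (t -> (t -> e))): idea is (t -> e), which is not a function with range (t -> (t -> e)); hence dog is the functor — type ((t -> e) -> (t -> (t -> e))).

((t -> e) -> (t -> (t -> e)))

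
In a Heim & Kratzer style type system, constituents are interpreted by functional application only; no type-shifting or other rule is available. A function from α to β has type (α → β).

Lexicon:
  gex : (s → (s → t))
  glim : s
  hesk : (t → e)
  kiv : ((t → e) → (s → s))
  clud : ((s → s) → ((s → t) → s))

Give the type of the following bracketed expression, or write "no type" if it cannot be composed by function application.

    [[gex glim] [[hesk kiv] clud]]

s

[gex glim]: gex is (s → (s → t)), glim is s; result (s → t).
[hesk kiv]: kiv is ((t → e) → (s → s)), hesk is (t → e); result (s → s).
[[hesk kiv] clud]: clud is ((s → s) → ((s → t) → s)), [hesk kiv] is (s → s); result ((s → t) → s).
[[gex glim] [[hesk kiv] clud]]: [[hesk kiv] clud] is ((s → t) → s), [gex glim] is (s → t); result s.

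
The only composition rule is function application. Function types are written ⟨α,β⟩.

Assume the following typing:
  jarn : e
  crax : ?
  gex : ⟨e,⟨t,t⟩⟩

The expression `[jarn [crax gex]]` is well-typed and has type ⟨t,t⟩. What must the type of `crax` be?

[jarn [crax gex]] is required to be ⟨t,t⟩. jarn : e cannot yield ⟨t,t⟩ as functor, so [crax gex] : ⟨e,⟨t,t⟩⟩.
[crax gex] is required to be ⟨e,⟨t,t⟩⟩. gex : ⟨e,⟨t,t⟩⟩ cannot yield ⟨e,⟨t,t⟩⟩ as functor, so crax : ⟨⟨e,⟨t,t⟩⟩,⟨e,⟨t,t⟩⟩⟩.

⟨⟨e,⟨t,t⟩⟩,⟨e,⟨t,t⟩⟩⟩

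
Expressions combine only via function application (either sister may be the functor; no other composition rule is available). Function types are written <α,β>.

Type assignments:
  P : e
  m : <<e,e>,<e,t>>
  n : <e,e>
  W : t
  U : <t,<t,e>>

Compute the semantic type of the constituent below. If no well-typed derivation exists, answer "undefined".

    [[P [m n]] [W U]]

[m n]: <<e,e>,<e,t>> applied to <e,e> yields <e,t>.
[P [m n]]: <e,t> applied to e yields t.
[W U]: <t,<t,e>> applied to t yields <t,e>.
[[P [m n]] [W U]]: <t,e> applied to t yields e.

e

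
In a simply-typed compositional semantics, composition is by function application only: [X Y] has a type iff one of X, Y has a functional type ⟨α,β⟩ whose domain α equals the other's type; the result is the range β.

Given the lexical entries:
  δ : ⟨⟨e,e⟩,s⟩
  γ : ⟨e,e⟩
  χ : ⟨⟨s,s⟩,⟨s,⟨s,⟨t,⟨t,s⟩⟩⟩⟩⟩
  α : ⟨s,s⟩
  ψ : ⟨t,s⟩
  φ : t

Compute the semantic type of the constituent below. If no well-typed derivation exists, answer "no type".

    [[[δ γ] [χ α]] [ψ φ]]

⟨t,⟨t,s⟩⟩

At [δ γ], δ : ⟨⟨e,e⟩,s⟩ takes γ : ⟨e,e⟩, giving s.
At [χ α], χ : ⟨⟨s,s⟩,⟨s,⟨s,⟨t,⟨t,s⟩⟩⟩⟩⟩ takes α : ⟨s,s⟩, giving ⟨s,⟨s,⟨t,⟨t,s⟩⟩⟩⟩.
At [[δ γ] [χ α]], [χ α] : ⟨s,⟨s,⟨t,⟨t,s⟩⟩⟩⟩ takes [δ γ] : s, giving ⟨s,⟨t,⟨t,s⟩⟩⟩.
At [ψ φ], ψ : ⟨t,s⟩ takes φ : t, giving s.
At [[[δ γ] [χ α]] [ψ φ]], [[δ γ] [χ α]] : ⟨s,⟨t,⟨t,s⟩⟩⟩ takes [ψ φ] : s, giving ⟨t,⟨t,s⟩⟩.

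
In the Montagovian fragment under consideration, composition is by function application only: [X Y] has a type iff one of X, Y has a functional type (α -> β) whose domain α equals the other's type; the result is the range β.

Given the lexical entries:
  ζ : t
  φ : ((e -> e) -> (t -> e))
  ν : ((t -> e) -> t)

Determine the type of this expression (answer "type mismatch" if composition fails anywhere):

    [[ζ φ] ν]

type mismatch

[ζ φ]: t with ((e -> e) -> (t -> e)) — neither is a function whose domain matches the other; composition fails here.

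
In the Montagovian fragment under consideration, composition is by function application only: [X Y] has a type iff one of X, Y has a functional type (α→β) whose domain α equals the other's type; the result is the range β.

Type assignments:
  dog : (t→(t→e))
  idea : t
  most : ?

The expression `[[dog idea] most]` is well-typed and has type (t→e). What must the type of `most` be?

((t→e)→(t→e))

[[dog idea] most] must have type (t→e). The sister [dog idea] has type (t→e); that is not a function onto (t→e), so most must be the functor, of type ((t→e)→(t→e)).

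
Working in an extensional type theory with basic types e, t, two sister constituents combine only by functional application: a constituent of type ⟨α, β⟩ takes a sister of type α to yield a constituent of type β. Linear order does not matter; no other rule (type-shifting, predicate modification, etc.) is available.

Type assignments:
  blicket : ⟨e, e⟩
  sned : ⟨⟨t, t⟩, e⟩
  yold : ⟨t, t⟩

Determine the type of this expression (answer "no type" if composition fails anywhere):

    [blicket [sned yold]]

e

[sned yold]: ⟨⟨t, t⟩, e⟩ applied to ⟨t, t⟩ yields e.
[blicket [sned yold]]: ⟨e, e⟩ applied to e yields e.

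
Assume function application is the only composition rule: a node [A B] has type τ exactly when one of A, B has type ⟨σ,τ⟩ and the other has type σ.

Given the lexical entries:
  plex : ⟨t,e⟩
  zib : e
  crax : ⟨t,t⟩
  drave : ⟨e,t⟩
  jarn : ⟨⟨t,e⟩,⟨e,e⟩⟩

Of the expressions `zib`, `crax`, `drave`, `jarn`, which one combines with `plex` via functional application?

zib : e — no; plex wants t, and zib wants nothing (atomic).
crax : ⟨t,t⟩ — no; plex wants t, and crax wants t.
drave : ⟨e,t⟩ — no; plex wants t, and drave wants e.
jarn — combines: jarn : ⟨⟨t,e⟩,⟨e,e⟩⟩ takes plex : ⟨t,e⟩ as argument, giving ⟨e,e⟩.

jarn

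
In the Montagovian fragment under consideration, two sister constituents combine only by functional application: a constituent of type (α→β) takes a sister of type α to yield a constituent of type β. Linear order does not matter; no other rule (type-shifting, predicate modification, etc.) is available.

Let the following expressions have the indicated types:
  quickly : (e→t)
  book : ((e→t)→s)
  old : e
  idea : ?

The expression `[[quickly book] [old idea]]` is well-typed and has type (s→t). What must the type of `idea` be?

For [[quickly book] [old idea]] to have type (s→t) with [quickly book] of type s, [old idea] must be the function: [old idea] : (s→(s→t)).
For [old idea] to have type (s→(s→t)) with old of type e, idea must be the function: idea : (e→(s→(s→t))).

(e→(s→(s→t)))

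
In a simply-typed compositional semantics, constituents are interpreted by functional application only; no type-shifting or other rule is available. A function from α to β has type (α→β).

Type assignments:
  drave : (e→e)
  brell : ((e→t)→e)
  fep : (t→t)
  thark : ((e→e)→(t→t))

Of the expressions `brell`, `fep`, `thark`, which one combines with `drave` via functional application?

brell : ((e→t)→e) — neither side's domain matches the other.
fep : (t→t) — neither side's domain matches the other.
thark — combines: thark : ((e→e)→(t→t)) takes drave : (e→e) as argument, giving (t→t).

thark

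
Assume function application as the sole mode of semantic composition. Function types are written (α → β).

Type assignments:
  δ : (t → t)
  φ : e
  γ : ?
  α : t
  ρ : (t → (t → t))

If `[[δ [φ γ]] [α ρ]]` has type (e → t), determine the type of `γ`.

[[δ [φ γ]] [α ρ]] is required to be (e → t). [α ρ] : (t → t) cannot yield (e → t) as functor, so [δ [φ γ]] : ((t → t) → (e → t)).
[δ [φ γ]] is required to be ((t → t) → (e → t)). δ : (t → t) cannot yield ((t → t) → (e → t)) as functor, so [φ γ] : ((t → t) → ((t → t) → (e → t))).
[φ γ] is required to be ((t → t) → ((t → t) → (e → t))). φ : e cannot yield ((t → t) → ((t → t) → (e → t))) as functor, so γ : (e → ((t → t) → ((t → t) → (e → t)))).

(e → ((t → t) → ((t → t) → (e → t))))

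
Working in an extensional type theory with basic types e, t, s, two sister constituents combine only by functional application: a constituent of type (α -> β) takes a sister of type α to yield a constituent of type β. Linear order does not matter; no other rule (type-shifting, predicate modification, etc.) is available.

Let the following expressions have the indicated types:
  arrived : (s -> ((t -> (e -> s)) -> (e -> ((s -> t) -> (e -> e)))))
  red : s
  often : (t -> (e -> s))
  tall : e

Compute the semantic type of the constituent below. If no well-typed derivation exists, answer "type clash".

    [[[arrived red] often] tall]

((s -> t) -> (e -> e))

[arrived red] — arrived of type (s -> ((t -> (e -> s)) -> (e -> ((s -> t) -> (e -> e))))) combines with red of type s: type ((t -> (e -> s)) -> (e -> ((s -> t) -> (e -> e)))).
[[arrived red] often] — [arrived red] of type ((t -> (e -> s)) -> (e -> ((s -> t) -> (e -> e)))) combines with often of type (t -> (e -> s)): type (e -> ((s -> t) -> (e -> e))).
[[[arrived red] often] tall] — [[arrived red] often] of type (e -> ((s -> t) -> (e -> e))) combines with tall of type e: type ((s -> t) -> (e -> e)).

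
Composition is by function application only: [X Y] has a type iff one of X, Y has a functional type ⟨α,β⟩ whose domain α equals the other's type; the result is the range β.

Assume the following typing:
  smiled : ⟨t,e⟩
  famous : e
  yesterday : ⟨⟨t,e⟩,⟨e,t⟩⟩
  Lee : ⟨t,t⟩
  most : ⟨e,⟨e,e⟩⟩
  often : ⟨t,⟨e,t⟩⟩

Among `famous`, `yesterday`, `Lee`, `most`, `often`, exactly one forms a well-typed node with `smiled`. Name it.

yesterday

famous : e — neither side's domain matches the other.
yesterday — combines: yesterday : ⟨⟨t,e⟩,⟨e,t⟩⟩ takes smiled : ⟨t,e⟩ as argument, giving ⟨e,t⟩.
Lee : ⟨t,t⟩ — neither side's domain matches the other.
most : ⟨e,⟨e,e⟩⟩ — neither side's domain matches the other.
often : ⟨t,⟨e,t⟩⟩ — neither side's domain matches the other.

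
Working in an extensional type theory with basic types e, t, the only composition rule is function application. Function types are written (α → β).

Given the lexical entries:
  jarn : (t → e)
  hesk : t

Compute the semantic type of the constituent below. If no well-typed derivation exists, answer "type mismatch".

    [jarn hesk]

e

[jarn hesk]: (t → e) applied to t yields e.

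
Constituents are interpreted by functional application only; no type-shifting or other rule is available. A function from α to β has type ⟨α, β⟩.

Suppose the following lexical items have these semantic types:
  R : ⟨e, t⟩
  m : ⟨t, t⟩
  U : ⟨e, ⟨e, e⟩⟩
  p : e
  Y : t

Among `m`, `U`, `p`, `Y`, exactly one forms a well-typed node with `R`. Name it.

m : ⟨t, t⟩ — R needs e; m needs t; neither fits.
U : ⟨e, ⟨e, e⟩⟩ — R needs e; U needs e; neither fits.
p — combines: R : ⟨e, t⟩ takes p : e as argument, giving t.
Y : t — R needs e; Y needs nothing (atomic); neither fits.

p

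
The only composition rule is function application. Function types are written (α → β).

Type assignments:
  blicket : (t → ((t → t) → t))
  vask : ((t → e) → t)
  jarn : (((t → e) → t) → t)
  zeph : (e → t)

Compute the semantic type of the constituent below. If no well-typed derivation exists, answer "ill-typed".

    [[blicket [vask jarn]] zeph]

[vask jarn] — jarn of type (((t → e) → t) → t) combines with vask of type ((t → e) → t): type t.
[blicket [vask jarn]] — blicket of type (t → ((t → t) → t)) combines with [vask jarn] of type t: type ((t → t) → t).
[[blicket [vask jarn]] zeph]: ((t → t) → t) with (e → t) — neither is a function whose domain matches the other; composition fails here.

ill-typed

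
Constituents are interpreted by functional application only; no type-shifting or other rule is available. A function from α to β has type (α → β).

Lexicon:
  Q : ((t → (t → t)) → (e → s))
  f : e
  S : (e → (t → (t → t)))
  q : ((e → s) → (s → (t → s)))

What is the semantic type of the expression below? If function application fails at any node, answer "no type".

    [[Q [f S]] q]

(s → (t → s))

[f S]: (e → (t → (t → t))) applied to e yields (t → (t → t)).
[Q [f S]]: ((t → (t → t)) → (e → s)) applied to (t → (t → t)) yields (e → s).
[[Q [f S]] q]: ((e → s) → (s → (t → s))) applied to (e → s) yields (s → (t → s)).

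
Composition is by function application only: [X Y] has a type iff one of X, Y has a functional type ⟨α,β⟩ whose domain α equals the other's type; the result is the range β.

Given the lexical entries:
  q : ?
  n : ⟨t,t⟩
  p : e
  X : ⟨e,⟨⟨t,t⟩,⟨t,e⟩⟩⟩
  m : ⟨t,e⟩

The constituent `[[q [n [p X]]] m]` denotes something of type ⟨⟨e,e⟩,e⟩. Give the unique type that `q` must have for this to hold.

[[q [n [p X]]] m] must have type ⟨⟨e,e⟩,e⟩. The sister m has type ⟨t,e⟩; that is not a function onto ⟨⟨e,e⟩,e⟩, so [q [n [p X]]] must be the functor, of type ⟨⟨t,e⟩,⟨⟨e,e⟩,e⟩⟩.
[q [n [p X]]] must have type ⟨⟨t,e⟩,⟨⟨e,e⟩,e⟩⟩. The sister [n [p X]] has type ⟨t,e⟩; that is not a function onto ⟨⟨t,e⟩,⟨⟨e,e⟩,e⟩⟩, so q must be the functor, of type ⟨⟨t,e⟩,⟨⟨t,e⟩,⟨⟨e,e⟩,e⟩⟩⟩.

⟨⟨t,e⟩,⟨⟨t,e⟩,⟨⟨e,e⟩,e⟩⟩⟩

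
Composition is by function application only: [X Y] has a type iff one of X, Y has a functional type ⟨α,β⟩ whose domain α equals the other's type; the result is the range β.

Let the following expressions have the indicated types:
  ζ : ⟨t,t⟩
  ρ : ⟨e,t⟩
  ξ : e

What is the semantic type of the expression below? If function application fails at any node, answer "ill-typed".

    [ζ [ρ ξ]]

[ρ ξ]: functor ρ : ⟨e,t⟩, argument ξ : e; result t.
[ζ [ρ ξ]]: functor ζ : ⟨t,t⟩, argument [ρ ξ] : t; result t.

t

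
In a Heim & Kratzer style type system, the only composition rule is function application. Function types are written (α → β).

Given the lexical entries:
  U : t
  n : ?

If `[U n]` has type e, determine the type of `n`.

[U n] must have type e. The sister U has type t; that is not a function onto e, so n must be the functor, of type (t → e).

(t → e)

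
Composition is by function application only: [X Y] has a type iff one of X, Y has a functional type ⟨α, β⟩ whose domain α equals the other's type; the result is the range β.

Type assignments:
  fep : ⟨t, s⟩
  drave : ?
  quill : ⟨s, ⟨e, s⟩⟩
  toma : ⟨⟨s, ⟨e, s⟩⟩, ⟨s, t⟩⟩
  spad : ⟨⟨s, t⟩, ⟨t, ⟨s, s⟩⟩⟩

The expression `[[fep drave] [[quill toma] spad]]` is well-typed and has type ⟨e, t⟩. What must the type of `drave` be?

For [[fep drave] [[quill toma] spad]] to have type ⟨e, t⟩ with [[quill toma] spad] of type ⟨t, ⟨s, s⟩⟩, [fep drave] must be the function: [fep drave] : ⟨⟨t, ⟨s, s⟩⟩, ⟨e, t⟩⟩.
For [fep drave] to have type ⟨⟨t, ⟨s, s⟩⟩, ⟨e, t⟩⟩ with fep of type ⟨t, s⟩, drave must be the function: drave : ⟨⟨t, s⟩, ⟨⟨t, ⟨s, s⟩⟩, ⟨e, t⟩⟩⟩.

⟨⟨t, s⟩, ⟨⟨t, ⟨s, s⟩⟩, ⟨e, t⟩⟩⟩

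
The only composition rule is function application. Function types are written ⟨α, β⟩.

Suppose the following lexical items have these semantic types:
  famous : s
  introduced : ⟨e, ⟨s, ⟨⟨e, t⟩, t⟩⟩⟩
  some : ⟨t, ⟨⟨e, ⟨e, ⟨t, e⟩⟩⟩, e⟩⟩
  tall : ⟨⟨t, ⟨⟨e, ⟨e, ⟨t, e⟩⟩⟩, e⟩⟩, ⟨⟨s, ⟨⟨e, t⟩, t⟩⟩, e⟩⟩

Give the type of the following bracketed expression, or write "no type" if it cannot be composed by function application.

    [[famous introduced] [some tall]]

no type

At [famous introduced]: neither s nor ⟨e, ⟨s, ⟨⟨e, t⟩, t⟩⟩⟩ can take the other as argument; the node is ill-typed.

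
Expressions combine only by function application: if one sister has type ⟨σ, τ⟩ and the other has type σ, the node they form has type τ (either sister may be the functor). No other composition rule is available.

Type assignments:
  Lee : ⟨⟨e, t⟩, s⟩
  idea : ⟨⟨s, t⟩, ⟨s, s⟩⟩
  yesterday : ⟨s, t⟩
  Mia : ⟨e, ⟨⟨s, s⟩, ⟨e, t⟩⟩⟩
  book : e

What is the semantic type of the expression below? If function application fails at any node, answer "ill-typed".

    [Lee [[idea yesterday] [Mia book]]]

s

[idea yesterday]: idea is ⟨⟨s, t⟩, ⟨s, s⟩⟩, yesterday is ⟨s, t⟩; result ⟨s, s⟩.
[Mia book]: Mia is ⟨e, ⟨⟨s, s⟩, ⟨e, t⟩⟩⟩, book is e; result ⟨⟨s, s⟩, ⟨e, t⟩⟩.
[[idea yesterday] [Mia book]]: [Mia book] is ⟨⟨s, s⟩, ⟨e, t⟩⟩, [idea yesterday] is ⟨s, s⟩; result ⟨e, t⟩.
[Lee [[idea yesterday] [Mia book]]]: Lee is ⟨⟨e, t⟩, s⟩, [[idea yesterday] [Mia book]] is ⟨e, t⟩; result s.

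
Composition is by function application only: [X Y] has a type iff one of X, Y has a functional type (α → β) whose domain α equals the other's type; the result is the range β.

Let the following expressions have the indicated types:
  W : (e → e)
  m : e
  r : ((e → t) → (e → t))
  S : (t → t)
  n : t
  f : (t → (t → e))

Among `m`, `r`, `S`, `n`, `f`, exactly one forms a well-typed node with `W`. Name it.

m — combines: W : (e → e) takes m : e as argument, giving e.
r : ((e → t) → (e → t)) — does not combine with W.
S : (t → t) — does not combine with W.
n : t — does not combine with W.
f : (t → (t → e)) — does not combine with W.

m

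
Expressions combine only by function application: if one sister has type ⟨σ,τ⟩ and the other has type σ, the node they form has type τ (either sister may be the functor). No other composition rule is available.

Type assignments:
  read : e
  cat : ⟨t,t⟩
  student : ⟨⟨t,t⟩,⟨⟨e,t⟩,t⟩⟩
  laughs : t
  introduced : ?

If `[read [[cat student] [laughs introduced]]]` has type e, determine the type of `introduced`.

At [read [[cat student] [laughs introduced]]] (required: e): read is e, which is not a function with range e; hence [[cat student] [laughs introduced]] is the functor — type ⟨e,e⟩.
At [[cat student] [laughs introduced]] (required: ⟨e,e⟩): [cat student] is ⟨⟨e,t⟩,t⟩, which is not a function with range ⟨e,e⟩; hence [laughs introduced] is the functor — type ⟨⟨⟨e,t⟩,t⟩,⟨e,e⟩⟩.
At [laughs introduced] (required: ⟨⟨⟨e,t⟩,t⟩,⟨e,e⟩⟩): laughs is t, which is not a function with range ⟨⟨⟨e,t⟩,t⟩,⟨e,e⟩⟩; hence introduced is the functor — type ⟨t,⟨⟨⟨e,t⟩,t⟩,⟨e,e⟩⟩⟩.

⟨t,⟨⟨⟨e,t⟩,t⟩,⟨e,e⟩⟩⟩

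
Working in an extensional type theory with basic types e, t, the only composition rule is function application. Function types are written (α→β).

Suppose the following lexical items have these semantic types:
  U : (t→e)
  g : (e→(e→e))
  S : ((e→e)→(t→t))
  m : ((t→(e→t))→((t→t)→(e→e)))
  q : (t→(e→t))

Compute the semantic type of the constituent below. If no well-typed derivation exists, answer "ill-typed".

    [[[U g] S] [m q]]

ill-typed

At [U g]: neither (t→e) nor (e→(e→e)) can take the other as argument; the node is ill-typed.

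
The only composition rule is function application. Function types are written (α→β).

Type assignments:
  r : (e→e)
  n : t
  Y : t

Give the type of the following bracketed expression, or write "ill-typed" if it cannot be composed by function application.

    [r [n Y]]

[n Y]: t with t — neither is a function whose domain matches the other; composition fails here.

ill-typed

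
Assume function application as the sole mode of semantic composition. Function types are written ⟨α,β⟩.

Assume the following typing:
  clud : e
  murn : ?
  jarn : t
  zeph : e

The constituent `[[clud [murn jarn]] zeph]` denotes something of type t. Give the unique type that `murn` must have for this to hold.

⟨t,⟨e,⟨e,t⟩⟩⟩

[[clud [murn jarn]] zeph] is required to be t. zeph : e cannot yield t as functor, so [clud [murn jarn]] : ⟨e,t⟩.
[clud [murn jarn]] is required to be ⟨e,t⟩. clud : e cannot yield ⟨e,t⟩ as functor, so [murn jarn] : ⟨e,⟨e,t⟩⟩.
[murn jarn] is required to be ⟨e,⟨e,t⟩⟩. jarn : t cannot yield ⟨e,⟨e,t⟩⟩ as functor, so murn : ⟨t,⟨e,⟨e,t⟩⟩⟩.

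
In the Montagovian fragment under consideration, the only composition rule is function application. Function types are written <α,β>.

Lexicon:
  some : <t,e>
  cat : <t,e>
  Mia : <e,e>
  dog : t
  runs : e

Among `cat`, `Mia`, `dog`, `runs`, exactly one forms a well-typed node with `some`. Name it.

cat : <t,e> — no; some wants t, and cat wants t.
Mia : <e,e> — no; some wants t, and Mia wants e.
dog — combines: some : <t,e> takes dog : t as argument, giving e.
runs : e — no; some wants t, and runs wants nothing (atomic).

dog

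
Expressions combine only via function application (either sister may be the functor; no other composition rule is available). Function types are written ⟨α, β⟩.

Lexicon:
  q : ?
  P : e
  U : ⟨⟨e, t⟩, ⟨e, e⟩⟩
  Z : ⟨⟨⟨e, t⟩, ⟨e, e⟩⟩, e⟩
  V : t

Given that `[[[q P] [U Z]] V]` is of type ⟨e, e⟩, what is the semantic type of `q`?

⟨e, ⟨e, ⟨t, ⟨e, e⟩⟩⟩⟩

[[[q P] [U Z]] V] is required to be ⟨e, e⟩. V : t cannot yield ⟨e, e⟩ as functor, so [[q P] [U Z]] : ⟨t, ⟨e, e⟩⟩.
[[q P] [U Z]] is required to be ⟨t, ⟨e, e⟩⟩. [U Z] : e cannot yield ⟨t, ⟨e, e⟩⟩ as functor, so [q P] : ⟨e, ⟨t, ⟨e, e⟩⟩⟩.
[q P] is required to be ⟨e, ⟨t, ⟨e, e⟩⟩⟩. P : e cannot yield ⟨e, ⟨t, ⟨e, e⟩⟩⟩ as functor, so q : ⟨e, ⟨e, ⟨t, ⟨e, e⟩⟩⟩⟩.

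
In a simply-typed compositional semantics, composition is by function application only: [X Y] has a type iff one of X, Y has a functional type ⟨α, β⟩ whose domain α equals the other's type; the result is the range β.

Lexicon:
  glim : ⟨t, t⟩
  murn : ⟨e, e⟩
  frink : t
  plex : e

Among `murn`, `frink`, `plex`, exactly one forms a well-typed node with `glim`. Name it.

murn : ⟨e, e⟩ — does not combine with glim.
frink — combines: glim : ⟨t, t⟩ takes frink : t as argument, giving t.
plex : e — does not combine with glim.

frink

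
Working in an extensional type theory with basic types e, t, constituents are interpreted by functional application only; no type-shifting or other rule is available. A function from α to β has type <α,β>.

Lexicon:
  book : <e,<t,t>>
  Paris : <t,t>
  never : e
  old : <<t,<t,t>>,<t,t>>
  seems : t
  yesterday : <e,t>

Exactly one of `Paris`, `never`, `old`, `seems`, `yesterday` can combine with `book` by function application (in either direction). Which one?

Paris : <t,t> — book needs e; Paris needs t; neither fits.
never — combines: book : <e,<t,t>> takes never : e as argument, giving <t,t>.
old : <<t,<t,t>>,<t,t>> — book needs e; old needs <t,<t,t>>; neither fits.
seems : t — book needs e; seems needs nothing (atomic); neither fits.
yesterday : <e,t> — book needs e; yesterday needs e; neither fits.

never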